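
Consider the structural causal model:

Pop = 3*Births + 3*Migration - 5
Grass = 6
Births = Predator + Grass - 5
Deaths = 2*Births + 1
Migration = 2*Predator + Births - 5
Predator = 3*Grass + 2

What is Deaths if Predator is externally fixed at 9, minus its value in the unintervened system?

Under do(Predator=9), the mechanism Predator = 3*Grass + 2 is discarded; Predator is fixed at 9.
Births = Predator + Grass - 5  [with Predator=9, Grass=6]  = 10
Deaths = 2*Births + 1  [with Births=10]  = 21
Without intervention: Predator = 3*Grass + 2  [with Grass=6]  = 20; Births = Predator + Grass - 5  [with Predator=20, Grass=6]  = 21; Deaths = 2*Births + 1  [with Births=21]  = 43.
Change = 21 − 43 = -22.

-22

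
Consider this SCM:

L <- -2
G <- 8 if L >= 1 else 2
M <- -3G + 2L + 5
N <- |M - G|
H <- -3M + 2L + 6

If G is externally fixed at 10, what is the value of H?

89

do(G=10) replaces the equation G <- 8 if L >= 1 else 2 with the constant G = 10.
M = -3G + 2L + 5  [with G=10, L=-2]  = -29
H = -3M + 2L + 6  [with M=-29, L=-2]  = 89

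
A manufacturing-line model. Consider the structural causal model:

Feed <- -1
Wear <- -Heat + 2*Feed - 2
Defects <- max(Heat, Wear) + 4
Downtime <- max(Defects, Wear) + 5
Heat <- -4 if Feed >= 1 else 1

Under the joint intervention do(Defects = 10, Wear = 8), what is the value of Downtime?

The joint intervention fixes Defects = 10, Wear = 8, removing each variable's own equation.
Downtime = max(Defects, Wear) + 5  [with Defects=10, Wear=8]  = 15

15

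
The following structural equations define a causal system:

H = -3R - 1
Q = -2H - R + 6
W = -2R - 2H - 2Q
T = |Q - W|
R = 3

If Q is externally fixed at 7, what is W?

0

The intervention breaks the incoming arrows to Q: Q = -2H - R + 6 no longer applies, and Q = 7.
H = -3R - 1  [with R=3]  = -10
W = -2R - 2H - 2Q  [with R=3, H=-10, Q=7]  = 0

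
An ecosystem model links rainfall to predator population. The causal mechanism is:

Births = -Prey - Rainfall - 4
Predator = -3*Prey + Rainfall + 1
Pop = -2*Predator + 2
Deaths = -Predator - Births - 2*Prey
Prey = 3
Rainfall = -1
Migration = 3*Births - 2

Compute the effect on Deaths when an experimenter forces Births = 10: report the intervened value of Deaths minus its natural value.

-16

Intervening sets Births = 10 and removes its equation (Births = -Prey - Rainfall - 4).
Predator = -3*Prey + Rainfall + 1  [with Prey=3, Rainfall=-1]  = -9
Deaths = -Predator - Births - 2*Prey  [with Predator=-9, Births=10, Prey=3]  = -7
Without intervention: Predator = -3*Prey + Rainfall + 1  [with Prey=3, Rainfall=-1]  = -9; Births = -Prey - Rainfall - 4  [with Prey=3, Rainfall=-1]  = -6; Deaths = -Predator - Births - 2*Prey  [with Predator=-9, Births=-6, Prey=3]  = 9.
Change = -7 − 9 = -16.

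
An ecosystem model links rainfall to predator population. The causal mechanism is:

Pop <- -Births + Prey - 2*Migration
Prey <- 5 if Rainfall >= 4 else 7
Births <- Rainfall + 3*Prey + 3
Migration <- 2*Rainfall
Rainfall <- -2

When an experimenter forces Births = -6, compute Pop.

21

do(Births=-6) replaces the equation Births <- Rainfall + 3*Prey + 3 with the constant Births = -6.
Prey = 5 if Rainfall >= 4 else 7  [with Rainfall=-2]  = 7
Migration = 2*Rainfall  [with Rainfall=-2]  = -4
Pop = -Births + Prey - 2*Migration  [with Births=-6, Prey=7, Migration=-4]  = 21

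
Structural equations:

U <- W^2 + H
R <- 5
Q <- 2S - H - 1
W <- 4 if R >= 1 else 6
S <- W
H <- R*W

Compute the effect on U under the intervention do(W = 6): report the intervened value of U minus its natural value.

do(W=6) replaces the equation W <- 4 if R >= 1 else 6 with the constant W = 6.
H = R*W  [with R=5, W=6]  = 30
U = W^2 + H  [with W=6, H=30]  = 66
Without intervention: W = 4 if R >= 1 else 6  [with R=5]  = 4; H = R*W  [with R=5, W=4]  = 20; U = W^2 + H  [with W=4, H=20]  = 36.
Change = 66 − 36 = 30.

30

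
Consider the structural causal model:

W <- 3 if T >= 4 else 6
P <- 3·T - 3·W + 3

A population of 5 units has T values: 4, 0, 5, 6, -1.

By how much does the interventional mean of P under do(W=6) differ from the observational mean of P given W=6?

9.9

Every unit gets W=6 under the intervention. P values become -3, -15, 0, 3, -18; E[P|do(W=6)] = -6.6.
E[P|W=6] averages over only the 2 units with W=6 (T = 0, -1): P = -15, -18, mean -16.5.
Difference = -6.6 − (-16.5) = 9.9.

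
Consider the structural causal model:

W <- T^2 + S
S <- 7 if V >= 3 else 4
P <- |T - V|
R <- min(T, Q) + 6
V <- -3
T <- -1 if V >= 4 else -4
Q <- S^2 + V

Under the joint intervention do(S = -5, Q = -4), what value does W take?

Under do(S = -5, Q = -4), each intervened variable's structural equation is replaced by its fixed value.
T = -1 if V >= 4 else -4  [with V=-3]  = -4
W = T^2 + S  [with T=-4, S=-5]  = 11

11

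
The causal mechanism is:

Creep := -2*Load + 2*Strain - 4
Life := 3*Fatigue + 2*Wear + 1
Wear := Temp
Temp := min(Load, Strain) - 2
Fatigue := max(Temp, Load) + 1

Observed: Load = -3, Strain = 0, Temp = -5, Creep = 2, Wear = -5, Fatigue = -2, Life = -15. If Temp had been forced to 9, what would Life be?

49

The intervention breaks the incoming arrows to Temp: Temp := min(Load, Strain) - 2 no longer applies, and Temp = 9.
Wear = Temp  [with Temp=9]  = 9
Fatigue = max(Temp, Load) + 1  [with Temp=9, Load=-3]  = 10
Life = 3*Fatigue + 2*Wear + 1  [with Fatigue=10, Wear=9]  = 49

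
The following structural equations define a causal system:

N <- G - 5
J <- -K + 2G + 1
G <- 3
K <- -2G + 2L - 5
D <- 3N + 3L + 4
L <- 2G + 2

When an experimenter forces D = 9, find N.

The intervention breaks the incoming arrows to D: D <- 3N + 3L + 4 no longer applies, and D = 9.
Since N is not a descendant of the intervened variable, it is unaffected.
N = G - 5  [with G=3]  = -2

-2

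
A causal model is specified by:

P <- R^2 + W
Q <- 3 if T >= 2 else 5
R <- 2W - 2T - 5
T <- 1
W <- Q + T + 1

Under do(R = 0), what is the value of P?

7

Intervening sets R = 0 and removes its equation (R <- 2W - 2T - 5).
Q = 3 if T >= 2 else 5  [with T=1]  = 5
W = Q + T + 1  [with Q=5, T=1]  = 7
P = R^2 + W  [with R=0, W=7]  = 7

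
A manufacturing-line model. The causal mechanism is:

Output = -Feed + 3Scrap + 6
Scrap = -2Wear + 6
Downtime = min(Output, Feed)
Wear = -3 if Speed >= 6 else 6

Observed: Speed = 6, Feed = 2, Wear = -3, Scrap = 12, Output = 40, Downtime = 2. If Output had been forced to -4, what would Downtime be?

The intervention breaks the incoming arrows to Output: Output = -Feed + 3Scrap + 6 no longer applies, and Output = -4.
Downtime = min(Output, Feed)  [with Output=-4, Feed=2]  = -4

-4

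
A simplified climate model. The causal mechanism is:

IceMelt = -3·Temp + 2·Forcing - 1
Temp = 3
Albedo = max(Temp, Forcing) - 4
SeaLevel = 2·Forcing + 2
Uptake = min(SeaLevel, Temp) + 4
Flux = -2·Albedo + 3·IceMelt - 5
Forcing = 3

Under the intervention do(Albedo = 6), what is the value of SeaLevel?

Intervening sets Albedo = 6 and removes its equation (Albedo = max(Temp, Forcing) - 4).
No directed path runs from Albedo to SeaLevel, so SeaLevel keeps its natural value.
SeaLevel = 2·Forcing + 2  [with Forcing=3]  = 8

8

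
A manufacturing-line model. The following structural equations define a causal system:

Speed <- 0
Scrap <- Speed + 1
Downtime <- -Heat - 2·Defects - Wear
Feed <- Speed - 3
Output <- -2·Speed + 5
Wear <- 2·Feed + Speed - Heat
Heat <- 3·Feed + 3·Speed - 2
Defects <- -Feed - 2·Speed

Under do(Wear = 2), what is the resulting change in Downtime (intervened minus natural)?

do(Wear=2) replaces the equation Wear <- 2·Feed + Speed - Heat with the constant Wear = 2.
Feed = Speed - 3  [with Speed=0]  = -3
Heat = 3·Feed + 3·Speed - 2  [with Feed=-3, Speed=0]  = -11
Defects = -Feed - 2·Speed  [with Feed=-3, Speed=0]  = 3
Downtime = -Heat - 2·Defects - Wear  [with Heat=-11, Defects=3, Wear=2]  = 3
Without intervention: Feed = Speed - 3  [with Speed=0]  = -3; Heat = 3·Feed + 3·Speed - 2  [with Feed=-3, Speed=0]  = -11; Wear = 2·Feed + Speed - Heat  [with Feed=-3, Speed=0, Heat=-11]  = 5; Defects = -Feed - 2·Speed  [with Feed=-3, Speed=0]  = 3; Downtime = -Heat - 2·Defects - Wear  [with Heat=-11, Defects=3, Wear=5]  = 0.
Change = 3 − 0 = 3.

3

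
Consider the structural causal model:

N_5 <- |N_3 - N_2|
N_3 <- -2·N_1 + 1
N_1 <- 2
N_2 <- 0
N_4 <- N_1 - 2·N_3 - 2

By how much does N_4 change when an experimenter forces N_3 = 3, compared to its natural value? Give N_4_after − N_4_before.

The intervention breaks the incoming arrows to N_3: N_3 <- -2·N_1 + 1 no longer applies, and N_3 = 3.
N_4 = N_1 - 2·N_3 - 2  [with N_1=2, N_3=3]  = -6
Without intervention: N_3 = -2·N_1 + 1  [with N_1=2]  = -3; N_4 = N_1 - 2·N_3 - 2  [with N_1=2, N_3=-3]  = 6.
Change = -6 − 6 = -12.

-12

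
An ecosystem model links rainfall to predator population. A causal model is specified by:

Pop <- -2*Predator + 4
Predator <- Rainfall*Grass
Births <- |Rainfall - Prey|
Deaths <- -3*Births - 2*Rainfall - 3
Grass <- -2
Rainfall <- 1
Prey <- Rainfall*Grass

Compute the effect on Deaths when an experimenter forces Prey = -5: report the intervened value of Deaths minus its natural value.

-9

The intervention breaks the incoming arrows to Prey: Prey <- Rainfall*Grass no longer applies, and Prey = -5.
Births = |Rainfall - Prey|  [with Rainfall=1, Prey=-5]  = 6
Deaths = -3*Births - 2*Rainfall - 3  [with Births=6, Rainfall=1]  = -23
Without intervention: Prey = Rainfall*Grass  [with Rainfall=1, Grass=-2]  = -2; Births = |Rainfall - Prey|  [with Rainfall=1, Prey=-2]  = 3; Deaths = -3*Births - 2*Rainfall - 3  [with Births=3, Rainfall=1]  = -14.
Change = -23 − (-14) = -9.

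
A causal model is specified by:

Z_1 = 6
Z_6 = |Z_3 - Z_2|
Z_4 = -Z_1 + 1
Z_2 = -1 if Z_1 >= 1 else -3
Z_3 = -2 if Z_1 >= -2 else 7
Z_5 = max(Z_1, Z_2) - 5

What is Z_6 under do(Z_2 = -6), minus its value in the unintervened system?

3

Under do(Z_2=-6), the mechanism Z_2 = -1 if Z_1 >= 1 else -3 is discarded; Z_2 is fixed at -6.
Z_3 = -2 if Z_1 >= -2 else 7  [with Z_1=6]  = -2
Z_6 = |Z_3 - Z_2|  [with Z_3=-2, Z_2=-6]  = 4
Without intervention: Z_2 = -1 if Z_1 >= 1 else -3  [with Z_1=6]  = -1; Z_3 = -2 if Z_1 >= -2 else 7  [with Z_1=6]  = -2; Z_6 = |Z_3 - Z_2|  [with Z_3=-2, Z_2=-1]  = 1.
Change = 4 − 1 = 3.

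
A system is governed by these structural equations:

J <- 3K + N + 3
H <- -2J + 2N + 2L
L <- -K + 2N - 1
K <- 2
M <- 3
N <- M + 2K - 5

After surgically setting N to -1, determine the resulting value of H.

The intervention breaks the incoming arrows to N: N <- M + 2K - 5 no longer applies, and N = -1.
L = -K + 2N - 1  [with K=2, N=-1]  = -5
J = 3K + N + 3  [with K=2, N=-1]  = 8
H = -2J + 2N + 2L  [with J=8, N=-1, L=-5]  = -28

-28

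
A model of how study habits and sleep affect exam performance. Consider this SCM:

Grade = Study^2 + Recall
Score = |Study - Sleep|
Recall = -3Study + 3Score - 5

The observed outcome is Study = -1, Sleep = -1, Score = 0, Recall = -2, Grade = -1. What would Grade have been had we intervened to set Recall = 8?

Intervening sets Recall = 8 and removes its equation (Recall = -3Study + 3Score - 5).
Grade = Study^2 + Recall  [with Study=-1, Recall=8]  = 9

9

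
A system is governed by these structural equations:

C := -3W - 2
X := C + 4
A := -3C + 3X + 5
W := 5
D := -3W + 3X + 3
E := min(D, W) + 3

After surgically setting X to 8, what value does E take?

8

The intervention breaks the incoming arrows to X: X := C + 4 no longer applies, and X = 8.
D = -3W + 3X + 3  [with W=5, X=8]  = 12
E = min(D, W) + 3  [with D=12, W=5]  = 8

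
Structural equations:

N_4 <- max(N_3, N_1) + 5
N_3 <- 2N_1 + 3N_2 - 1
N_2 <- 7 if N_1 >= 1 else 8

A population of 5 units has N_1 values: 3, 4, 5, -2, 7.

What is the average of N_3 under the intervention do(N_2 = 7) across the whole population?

Under do(N_2=7), N_2's equation is replaced by N_2=7 for every unit. Per-unit N_3: 26, 28, 30, 16, 34. Mean = 26.8.

26.8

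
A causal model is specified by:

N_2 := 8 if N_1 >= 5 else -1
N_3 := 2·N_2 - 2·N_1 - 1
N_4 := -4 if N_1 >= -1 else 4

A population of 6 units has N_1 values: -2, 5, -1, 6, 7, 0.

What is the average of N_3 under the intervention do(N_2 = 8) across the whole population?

10

Every unit gets N_2=8 under the intervention. N_3 values become 19, 5, 17, 3, 1, 15; E[N_3|do(N_2=8)] = 10.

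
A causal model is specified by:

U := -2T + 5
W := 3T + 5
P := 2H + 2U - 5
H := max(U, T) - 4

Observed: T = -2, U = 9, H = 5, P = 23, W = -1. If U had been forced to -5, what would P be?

Under do(U=-5), the mechanism U := -2T + 5 is discarded; U is fixed at -5.
H = max(U, T) - 4  [with U=-5, T=-2]  = -6
P = 2H + 2U - 5  [with H=-6, U=-5]  = -27

-27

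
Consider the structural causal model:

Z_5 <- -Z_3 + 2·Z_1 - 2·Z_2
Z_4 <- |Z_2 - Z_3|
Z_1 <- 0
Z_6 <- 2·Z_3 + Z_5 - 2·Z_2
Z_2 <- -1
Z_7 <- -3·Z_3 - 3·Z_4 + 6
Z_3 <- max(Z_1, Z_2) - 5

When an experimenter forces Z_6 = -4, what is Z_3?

-5

do(Z_6=-4) replaces the equation Z_6 <- 2·Z_3 + Z_5 - 2·Z_2 with the constant Z_6 = -4.
Z_3 is not downstream of the intervention, so its value is determined by the original equations.
Z_3 = max(Z_1, Z_2) - 5  [with Z_1=0, Z_2=-1]  = -5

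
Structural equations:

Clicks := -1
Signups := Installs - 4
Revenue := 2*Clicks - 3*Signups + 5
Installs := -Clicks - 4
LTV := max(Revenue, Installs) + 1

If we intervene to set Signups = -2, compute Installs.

-3

Under do(Signups=-2), the mechanism Signups := Installs - 4 is discarded; Signups is fixed at -2.
Since Installs is not a descendant of the intervened variable, it is unaffected.
Installs = -Clicks - 4  [with Clicks=-1]  = -3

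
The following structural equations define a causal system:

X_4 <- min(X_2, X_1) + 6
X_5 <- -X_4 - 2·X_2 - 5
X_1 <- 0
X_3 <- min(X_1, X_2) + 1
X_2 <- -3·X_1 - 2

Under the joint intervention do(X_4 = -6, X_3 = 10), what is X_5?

5

The joint intervention fixes X_4 = -6, X_3 = 10, removing each variable's own equation.
X_2 = -3·X_1 - 2  [with X_1=0]  = -2
X_5 = -X_4 - 2·X_2 - 5  [with X_4=-6, X_2=-2]  = 5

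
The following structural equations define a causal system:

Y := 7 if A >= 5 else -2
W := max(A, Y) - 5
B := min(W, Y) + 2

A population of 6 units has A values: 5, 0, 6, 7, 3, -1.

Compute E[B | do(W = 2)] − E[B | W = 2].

-2

do(W=2) breaks W's dependence on A. With W=2 fixed, B across the units is 4, 0, 4, 4, 0, 0, mean 2.
Observing W=2 restricts to units where W's equation naturally yields 2: A ∈ {5, 6, 7}. In that subpopulation B = 4, 4, 4, mean 4.
Difference = 2 − 4 = -2.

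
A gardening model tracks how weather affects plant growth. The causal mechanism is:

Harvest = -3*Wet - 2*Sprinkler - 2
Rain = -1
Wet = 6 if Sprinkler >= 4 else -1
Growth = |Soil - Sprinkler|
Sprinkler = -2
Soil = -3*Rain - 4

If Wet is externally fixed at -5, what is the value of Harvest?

Under do(Wet=-5), the mechanism Wet = 6 if Sprinkler >= 4 else -1 is discarded; Wet is fixed at -5.
Harvest = -3*Wet - 2*Sprinkler - 2  [with Wet=-5, Sprinkler=-2]  = 17

17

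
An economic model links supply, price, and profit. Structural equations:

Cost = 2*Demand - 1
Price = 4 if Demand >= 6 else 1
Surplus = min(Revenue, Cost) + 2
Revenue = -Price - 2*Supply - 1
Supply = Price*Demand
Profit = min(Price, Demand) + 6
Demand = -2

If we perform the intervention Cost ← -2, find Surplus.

0

The intervention breaks the incoming arrows to Cost: Cost = 2*Demand - 1 no longer applies, and Cost = -2.
Price = 4 if Demand >= 6 else 1  [with Demand=-2]  = 1
Supply = Price*Demand  [with Price=1, Demand=-2]  = -2
Revenue = -Price - 2*Supply - 1  [with Price=1, Supply=-2]  = 2
Surplus = min(Revenue, Cost) + 2  [with Revenue=2, Cost=-2]  = 0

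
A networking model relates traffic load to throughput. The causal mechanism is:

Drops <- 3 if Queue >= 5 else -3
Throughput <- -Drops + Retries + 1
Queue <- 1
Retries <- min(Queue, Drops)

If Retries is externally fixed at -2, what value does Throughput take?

The intervention breaks the incoming arrows to Retries: Retries <- min(Queue, Drops) no longer applies, and Retries = -2.
Drops = 3 if Queue >= 5 else -3  [with Queue=1]  = -3
Throughput = -Drops + Retries + 1  [with Drops=-3, Retries=-2]  = 2

2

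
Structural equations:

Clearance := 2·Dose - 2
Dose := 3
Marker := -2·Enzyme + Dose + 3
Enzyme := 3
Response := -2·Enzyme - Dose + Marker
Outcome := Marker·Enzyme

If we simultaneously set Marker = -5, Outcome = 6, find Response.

-14

Setting Marker = -5, Outcome = 6 by intervention discards those variables' equations.
Response = -2·Enzyme - Dose + Marker  [with Enzyme=3, Dose=3, Marker=-5]  = -14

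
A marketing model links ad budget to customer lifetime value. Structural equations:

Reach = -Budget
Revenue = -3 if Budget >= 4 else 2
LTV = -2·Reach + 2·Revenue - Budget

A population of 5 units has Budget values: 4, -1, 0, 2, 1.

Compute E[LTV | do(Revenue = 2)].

5.2

do(Revenue=2) breaks Revenue's dependence on Budget. With Revenue=2 fixed, LTV across the units is 8, 3, 4, 6, 5, mean 5.2.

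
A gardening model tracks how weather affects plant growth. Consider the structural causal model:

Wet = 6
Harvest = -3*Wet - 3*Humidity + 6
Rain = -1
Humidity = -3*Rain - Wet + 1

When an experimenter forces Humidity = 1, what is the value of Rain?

Under do(Humidity=1), the mechanism Humidity = -3*Rain - Wet + 1 is discarded; Humidity is fixed at 1.
Rain is not downstream of the intervention, so its value is determined by the original equations.

-1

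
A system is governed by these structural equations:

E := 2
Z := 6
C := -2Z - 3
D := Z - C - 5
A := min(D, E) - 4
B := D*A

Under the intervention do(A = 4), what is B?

64

The intervention breaks the incoming arrows to A: A := min(D, E) - 4 no longer applies, and A = 4.
C = -2Z - 3  [with Z=6]  = -15
D = Z - C - 5  [with Z=6, C=-15]  = 16
B = D*A  [with D=16, A=4]  = 64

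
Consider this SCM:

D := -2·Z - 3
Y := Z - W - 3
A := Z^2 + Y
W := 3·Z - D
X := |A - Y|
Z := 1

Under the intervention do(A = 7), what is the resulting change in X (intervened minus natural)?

The intervention breaks the incoming arrows to A: A := Z^2 + Y no longer applies, and A = 7.
D = -2·Z - 3  [with Z=1]  = -5
W = 3·Z - D  [with Z=1, D=-5]  = 8
Y = Z - W - 3  [with Z=1, W=8]  = -10
X = |A - Y|  [with A=7, Y=-10]  = 17
Without intervention: D = -2·Z - 3  [with Z=1]  = -5; W = 3·Z - D  [with Z=1, D=-5]  = 8; Y = Z - W - 3  [with Z=1, W=8]  = -10; A = Z^2 + Y  [with Z=1, Y=-10]  = -9; X = |A - Y|  [with A=-9, Y=-10]  = 1.
Change = 17 − 1 = 16.

16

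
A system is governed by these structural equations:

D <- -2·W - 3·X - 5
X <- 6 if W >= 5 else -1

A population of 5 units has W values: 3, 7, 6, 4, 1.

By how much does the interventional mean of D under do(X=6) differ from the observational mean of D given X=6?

4.6

The intervention sets X=6 in all 5 units regardless of W. Recomputing D per unit gives -29, -37, -35, -31, -25; average -31.4.
Observing X=6 restricts to units where X's equation naturally yields 6: W ∈ {7, 6}. In that subpopulation D = -37, -35, mean -36.
Difference = -31.4 − (-36) = 4.6.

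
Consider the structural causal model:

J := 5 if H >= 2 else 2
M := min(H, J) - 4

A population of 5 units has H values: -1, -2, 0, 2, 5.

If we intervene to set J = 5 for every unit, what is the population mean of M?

-3.2

do(J=5) breaks J's dependence on H. With J=5 fixed, M across the units is -5, -6, -4, -2, 1, mean -3.2.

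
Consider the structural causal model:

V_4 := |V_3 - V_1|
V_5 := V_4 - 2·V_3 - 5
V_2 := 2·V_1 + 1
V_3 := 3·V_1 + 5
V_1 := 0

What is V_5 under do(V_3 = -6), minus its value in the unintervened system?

do(V_3=-6) replaces the equation V_3 := 3·V_1 + 5 with the constant V_3 = -6.
V_4 = |V_3 - V_1|  [with V_3=-6, V_1=0]  = 6
V_5 = V_4 - 2·V_3 - 5  [with V_4=6, V_3=-6]  = 13
Without intervention: V_3 = 3·V_1 + 5  [with V_1=0]  = 5; V_4 = |V_3 - V_1|  [with V_3=5, V_1=0]  = 5; V_5 = V_4 - 2·V_3 - 5  [with V_4=5, V_3=5]  = -10.
Change = 13 − (-10) = 23.

23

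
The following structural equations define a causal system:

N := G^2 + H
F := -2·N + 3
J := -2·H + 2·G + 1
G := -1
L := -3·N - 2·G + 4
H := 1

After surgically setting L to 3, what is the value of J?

-3

do(L=3) replaces the equation L := -3·N - 2·G + 4 with the constant L = 3.
J is not downstream of the intervention, so its value is determined by the original equations.
J = -2·H + 2·G + 1  [with H=1, G=-1]  = -3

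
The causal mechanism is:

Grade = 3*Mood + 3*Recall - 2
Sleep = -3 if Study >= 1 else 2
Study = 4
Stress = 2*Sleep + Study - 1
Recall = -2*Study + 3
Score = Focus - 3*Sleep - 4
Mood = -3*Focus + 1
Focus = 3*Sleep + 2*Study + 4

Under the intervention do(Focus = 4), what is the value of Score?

Intervening sets Focus = 4 and removes its equation (Focus = 3*Sleep + 2*Study + 4).
Sleep = -3 if Study >= 1 else 2  [with Study=4]  = -3
Score = Focus - 3*Sleep - 4  [with Focus=4, Sleep=-3]  = 9

9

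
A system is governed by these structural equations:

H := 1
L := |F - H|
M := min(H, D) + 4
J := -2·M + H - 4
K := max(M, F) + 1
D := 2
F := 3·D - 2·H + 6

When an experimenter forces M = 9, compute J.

-21

Intervening sets M = 9 and removes its equation (M := min(H, D) + 4).
J = -2·M + H - 4  [with M=9, H=1]  = -21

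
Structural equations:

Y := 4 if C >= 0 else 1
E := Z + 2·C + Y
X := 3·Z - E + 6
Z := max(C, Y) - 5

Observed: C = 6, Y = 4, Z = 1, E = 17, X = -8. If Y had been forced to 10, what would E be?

27

Under do(Y=10), the mechanism Y := 4 if C >= 0 else 1 is discarded; Y is fixed at 10.
Z = max(C, Y) - 5  [with C=6, Y=10]  = 5
E = Z + 2·C + Y  [with Z=5, C=6, Y=10]  = 27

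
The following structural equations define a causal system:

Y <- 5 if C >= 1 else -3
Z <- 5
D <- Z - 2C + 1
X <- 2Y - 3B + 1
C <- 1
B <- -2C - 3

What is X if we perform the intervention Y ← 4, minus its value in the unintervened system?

-2

Under do(Y=4), the mechanism Y <- 5 if C >= 1 else -3 is discarded; Y is fixed at 4.
B = -2C - 3  [with C=1]  = -5
X = 2Y - 3B + 1  [with Y=4, B=-5]  = 24
Without intervention: B = -2C - 3  [with C=1]  = -5; Y = 5 if C >= 1 else -3  [with C=1]  = 5; X = 2Y - 3B + 1  [with Y=5, B=-5]  = 26.
Change = 24 − 26 = -2.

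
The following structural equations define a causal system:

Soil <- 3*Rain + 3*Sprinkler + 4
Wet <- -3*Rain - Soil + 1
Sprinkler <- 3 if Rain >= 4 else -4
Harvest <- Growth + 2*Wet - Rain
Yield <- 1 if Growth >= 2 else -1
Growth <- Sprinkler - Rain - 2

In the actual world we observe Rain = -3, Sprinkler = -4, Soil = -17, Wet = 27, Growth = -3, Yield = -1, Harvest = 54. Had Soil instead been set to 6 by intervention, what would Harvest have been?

8

The intervention breaks the incoming arrows to Soil: Soil <- 3*Rain + 3*Sprinkler + 4 no longer applies, and Soil = 6.
Sprinkler = 3 if Rain >= 4 else -4  [with Rain=-3]  = -4
Wet = -3*Rain - Soil + 1  [with Rain=-3, Soil=6]  = 4
Growth = Sprinkler - Rain - 2  [with Sprinkler=-4, Rain=-3]  = -3
Harvest = Growth + 2*Wet - Rain  [with Growth=-3, Wet=4, Rain=-3]  = 8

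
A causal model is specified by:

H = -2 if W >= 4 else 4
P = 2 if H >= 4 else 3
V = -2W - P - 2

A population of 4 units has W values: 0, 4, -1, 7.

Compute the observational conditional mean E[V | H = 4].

-3

E[V|H=4] averages over only the 2 units with H=4 (W = 0, -1): V = -4, -2, mean -3.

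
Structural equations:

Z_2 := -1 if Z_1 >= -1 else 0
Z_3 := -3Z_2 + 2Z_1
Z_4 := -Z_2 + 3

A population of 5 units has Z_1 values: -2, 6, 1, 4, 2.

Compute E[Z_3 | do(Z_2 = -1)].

Under do(Z_2=-1), Z_2's equation is replaced by Z_2=-1 for every unit. Per-unit Z_3: -1, 15, 5, 11, 7. Mean = 7.4.

7.4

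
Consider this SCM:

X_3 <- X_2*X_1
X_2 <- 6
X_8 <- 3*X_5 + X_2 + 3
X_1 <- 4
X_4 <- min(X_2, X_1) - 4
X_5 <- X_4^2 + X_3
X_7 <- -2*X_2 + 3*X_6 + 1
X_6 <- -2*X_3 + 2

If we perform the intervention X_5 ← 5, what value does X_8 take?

24

do(X_5=5) replaces the equation X_5 <- X_4^2 + X_3 with the constant X_5 = 5.
X_8 = 3*X_5 + X_2 + 3  [with X_5=5, X_2=6]  = 24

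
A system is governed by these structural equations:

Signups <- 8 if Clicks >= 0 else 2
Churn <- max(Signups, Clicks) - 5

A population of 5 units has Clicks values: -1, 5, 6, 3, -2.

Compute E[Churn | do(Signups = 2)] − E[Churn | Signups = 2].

1.6

Every unit gets Signups=2 under the intervention. Churn values become -3, 0, 1, -2, -3; E[Churn|do(Signups=2)] = -1.4.
E[Churn|Signups=2] averages over only the 2 units with Signups=2 (Clicks = -1, -2): Churn = -3, -3, mean -3.
Difference = -1.4 − (-3) = 1.6.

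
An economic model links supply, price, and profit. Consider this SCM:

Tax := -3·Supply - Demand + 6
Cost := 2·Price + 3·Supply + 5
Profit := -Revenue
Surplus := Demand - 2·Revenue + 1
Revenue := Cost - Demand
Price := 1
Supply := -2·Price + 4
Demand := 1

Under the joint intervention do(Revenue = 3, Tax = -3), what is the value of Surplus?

-4

Setting Revenue = 3, Tax = -3 by intervention discards those variables' equations.
Surplus = Demand - 2·Revenue + 1  [with Demand=1, Revenue=3]  = -4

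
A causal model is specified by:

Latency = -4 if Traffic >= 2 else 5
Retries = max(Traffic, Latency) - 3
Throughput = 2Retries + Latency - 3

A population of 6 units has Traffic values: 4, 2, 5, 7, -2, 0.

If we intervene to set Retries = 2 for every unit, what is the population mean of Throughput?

do(Retries=2) breaks Retries's dependence on Traffic. With Retries=2 fixed, Throughput across the units is -3, -3, -3, -3, 6, 6, mean 0.

0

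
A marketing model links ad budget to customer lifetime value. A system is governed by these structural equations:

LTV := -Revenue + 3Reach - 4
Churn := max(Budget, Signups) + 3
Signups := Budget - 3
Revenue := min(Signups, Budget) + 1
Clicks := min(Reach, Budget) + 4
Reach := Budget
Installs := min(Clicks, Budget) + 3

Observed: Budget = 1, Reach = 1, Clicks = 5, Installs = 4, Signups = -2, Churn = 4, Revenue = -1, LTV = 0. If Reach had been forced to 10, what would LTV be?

27

do(Reach=10) replaces the equation Reach := Budget with the constant Reach = 10.
Signups = Budget - 3  [with Budget=1]  = -2
Revenue = min(Signups, Budget) + 1  [with Signups=-2, Budget=1]  = -1
LTV = -Revenue + 3Reach - 4  [with Revenue=-1, Reach=10]  = 27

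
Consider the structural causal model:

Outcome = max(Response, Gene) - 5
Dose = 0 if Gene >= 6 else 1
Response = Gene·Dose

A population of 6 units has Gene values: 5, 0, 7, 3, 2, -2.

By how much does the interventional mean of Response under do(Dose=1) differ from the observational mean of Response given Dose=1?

Under do(Dose=1), Dose's equation is replaced by Dose=1 for every unit. Per-unit Response: 5, 0, 7, 3, 2, -2. Mean = 2.5.
E[Response|Dose=1] averages over only the 5 units with Dose=1 (Gene = 5, 0, 3, 2, -2): Response = 5, 0, 3, 2, -2, mean 1.6.
Difference = 2.5 − 1.6 = 0.9.

0.9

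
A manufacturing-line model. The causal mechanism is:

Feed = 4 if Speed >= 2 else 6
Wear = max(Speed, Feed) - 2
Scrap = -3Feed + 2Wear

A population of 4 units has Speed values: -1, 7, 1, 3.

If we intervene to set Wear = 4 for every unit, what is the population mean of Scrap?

The intervention sets Wear=4 in all 4 units regardless of Speed. Recomputing Scrap per unit gives -10, -4, -10, -4; average -7.

-7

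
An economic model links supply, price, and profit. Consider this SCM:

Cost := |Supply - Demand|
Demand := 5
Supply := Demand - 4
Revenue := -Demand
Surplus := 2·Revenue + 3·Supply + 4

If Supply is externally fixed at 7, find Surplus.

15

do(Supply=7) replaces the equation Supply := Demand - 4 with the constant Supply = 7.
Revenue = -Demand  [with Demand=5]  = -5
Surplus = 2·Revenue + 3·Supply + 4  [with Revenue=-5, Supply=7]  = 15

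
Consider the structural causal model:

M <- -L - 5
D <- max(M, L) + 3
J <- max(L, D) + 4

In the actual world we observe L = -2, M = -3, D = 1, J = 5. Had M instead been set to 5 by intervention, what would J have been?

Under do(M=5), the mechanism M <- -L - 5 is discarded; M is fixed at 5.
D = max(M, L) + 3  [with M=5, L=-2]  = 8
J = max(L, D) + 4  [with L=-2, D=8]  = 12

12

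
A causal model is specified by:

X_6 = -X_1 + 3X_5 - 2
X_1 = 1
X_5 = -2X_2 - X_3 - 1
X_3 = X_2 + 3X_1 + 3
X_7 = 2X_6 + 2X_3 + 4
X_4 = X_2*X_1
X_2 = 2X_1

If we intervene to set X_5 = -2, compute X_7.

Under do(X_5=-2), the mechanism X_5 = -2X_2 - X_3 - 1 is discarded; X_5 is fixed at -2.
X_2 = 2X_1  [with X_1=1]  = 2
X_3 = X_2 + 3X_1 + 3  [with X_2=2, X_1=1]  = 8
X_6 = -X_1 + 3X_5 - 2  [with X_1=1, X_5=-2]  = -9
X_7 = 2X_6 + 2X_3 + 4  [with X_6=-9, X_3=8]  = 2

2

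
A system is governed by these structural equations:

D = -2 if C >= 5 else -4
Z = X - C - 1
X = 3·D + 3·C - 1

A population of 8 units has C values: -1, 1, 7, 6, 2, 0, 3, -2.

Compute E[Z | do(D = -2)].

-4

Under do(D=-2), D's equation is replaced by D=-2 for every unit. Per-unit Z: -10, -6, 6, 4, -4, -8, -2, -12. Mean = -4.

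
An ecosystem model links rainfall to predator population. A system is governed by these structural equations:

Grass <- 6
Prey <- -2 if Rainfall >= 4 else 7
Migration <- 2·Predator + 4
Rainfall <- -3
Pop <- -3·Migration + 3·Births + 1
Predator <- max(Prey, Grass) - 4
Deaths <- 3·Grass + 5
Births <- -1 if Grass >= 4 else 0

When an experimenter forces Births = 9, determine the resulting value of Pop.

do(Births=9) replaces the equation Births <- -1 if Grass >= 4 else 0 with the constant Births = 9.
Prey = -2 if Rainfall >= 4 else 7  [with Rainfall=-3]  = 7
Predator = max(Prey, Grass) - 4  [with Prey=7, Grass=6]  = 3
Migration = 2·Predator + 4  [with Predator=3]  = 10
Pop = -3·Migration + 3·Births + 1  [with Migration=10, Births=9]  = -2

-2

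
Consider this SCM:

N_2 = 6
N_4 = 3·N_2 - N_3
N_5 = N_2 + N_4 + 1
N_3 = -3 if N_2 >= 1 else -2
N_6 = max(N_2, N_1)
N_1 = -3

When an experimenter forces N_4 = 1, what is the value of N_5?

8

Intervening sets N_4 = 1 and removes its equation (N_4 = 3·N_2 - N_3).
N_5 = N_2 + N_4 + 1  [with N_2=6, N_4=1]  = 8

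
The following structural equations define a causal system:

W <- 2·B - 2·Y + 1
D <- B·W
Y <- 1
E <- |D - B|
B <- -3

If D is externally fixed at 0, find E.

3

Intervening sets D = 0 and removes its equation (D <- B·W).
E = |D - B|  [with D=0, B=-3]  = 3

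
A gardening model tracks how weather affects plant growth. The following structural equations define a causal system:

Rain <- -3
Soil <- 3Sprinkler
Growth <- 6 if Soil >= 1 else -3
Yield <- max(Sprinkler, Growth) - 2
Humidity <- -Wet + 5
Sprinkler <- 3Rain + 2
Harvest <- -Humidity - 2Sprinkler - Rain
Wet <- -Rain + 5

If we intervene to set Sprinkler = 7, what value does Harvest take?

do(Sprinkler=7) replaces the equation Sprinkler <- 3Rain + 2 with the constant Sprinkler = 7.
Wet = -Rain + 5  [with Rain=-3]  = 8
Humidity = -Wet + 5  [with Wet=8]  = -3
Harvest = -Humidity - 2Sprinkler - Rain  [with Humidity=-3, Sprinkler=7, Rain=-3]  = -8

-8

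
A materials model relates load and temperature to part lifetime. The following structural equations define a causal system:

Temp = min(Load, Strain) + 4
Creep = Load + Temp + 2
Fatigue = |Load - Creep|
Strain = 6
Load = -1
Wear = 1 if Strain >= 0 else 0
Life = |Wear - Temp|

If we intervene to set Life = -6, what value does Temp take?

3

Intervening sets Life = -6 and removes its equation (Life = |Wear - Temp|).
Temp is not downstream of the intervention, so its value is determined by the original equations.
Temp = min(Load, Strain) + 4  [with Load=-1, Strain=6]  = 3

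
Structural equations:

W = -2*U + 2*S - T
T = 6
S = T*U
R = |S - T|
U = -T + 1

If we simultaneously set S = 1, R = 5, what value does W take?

6

Setting S = 1, R = 5 by intervention discards those variables' equations.
U = -T + 1  [with T=6]  = -5
W = -2*U + 2*S - T  [with U=-5, S=1, T=6]  = 6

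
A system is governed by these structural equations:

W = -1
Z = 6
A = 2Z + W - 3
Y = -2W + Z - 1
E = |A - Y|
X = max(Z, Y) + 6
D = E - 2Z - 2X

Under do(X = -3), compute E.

1

do(X=-3) replaces the equation X = max(Z, Y) + 6 with the constant X = -3.
Since E is not a descendant of the intervened variable, it is unaffected.
A = 2Z + W - 3  [with Z=6, W=-1]  = 8
Y = -2W + Z - 1  [with W=-1, Z=6]  = 7
E = |A - Y|  [with A=8, Y=7]  = 1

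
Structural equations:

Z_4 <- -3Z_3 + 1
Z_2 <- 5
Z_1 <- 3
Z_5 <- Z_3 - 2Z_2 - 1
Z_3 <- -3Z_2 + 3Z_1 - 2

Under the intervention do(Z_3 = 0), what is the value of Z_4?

The intervention breaks the incoming arrows to Z_3: Z_3 <- -3Z_2 + 3Z_1 - 2 no longer applies, and Z_3 = 0.
Z_4 = -3Z_3 + 1  [with Z_3=0]  = 1

1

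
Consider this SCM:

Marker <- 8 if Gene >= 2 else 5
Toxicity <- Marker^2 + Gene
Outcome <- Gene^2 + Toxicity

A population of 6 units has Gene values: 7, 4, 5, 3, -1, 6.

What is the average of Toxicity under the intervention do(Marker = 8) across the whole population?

Every unit gets Marker=8 under the intervention. Toxicity values become 71, 68, 69, 67, 63, 70; E[Toxicity|do(Marker=8)] = 68.

68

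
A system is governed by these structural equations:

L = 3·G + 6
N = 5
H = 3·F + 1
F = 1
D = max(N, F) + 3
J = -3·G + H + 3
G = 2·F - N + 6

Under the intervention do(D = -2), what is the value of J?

Intervening sets D = -2 and removes its equation (D = max(N, F) + 3).
Since J is not a descendant of the intervened variable, it is unaffected.
G = 2·F - N + 6  [with F=1, N=5]  = 3
H = 3·F + 1  [with F=1]  = 4
J = -3·G + H + 3  [with G=3, H=4]  = -2

-2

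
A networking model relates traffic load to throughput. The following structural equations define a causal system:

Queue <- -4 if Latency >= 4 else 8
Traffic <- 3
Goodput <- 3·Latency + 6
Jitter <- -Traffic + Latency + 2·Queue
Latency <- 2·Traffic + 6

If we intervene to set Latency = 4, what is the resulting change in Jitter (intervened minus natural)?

-8

Under do(Latency=4), the mechanism Latency <- 2·Traffic + 6 is discarded; Latency is fixed at 4.
Queue = -4 if Latency >= 4 else 8  [with Latency=4]  = -4
Jitter = -Traffic + Latency + 2·Queue  [with Traffic=3, Latency=4, Queue=-4]  = -7
Without intervention: Latency = 2·Traffic + 6  [with Traffic=3]  = 12; Queue = -4 if Latency >= 4 else 8  [with Latency=12]  = -4; Jitter = -Traffic + Latency + 2·Queue  [with Traffic=3, Latency=12, Queue=-4]  = 1.
Change = -7 − 1 = -8.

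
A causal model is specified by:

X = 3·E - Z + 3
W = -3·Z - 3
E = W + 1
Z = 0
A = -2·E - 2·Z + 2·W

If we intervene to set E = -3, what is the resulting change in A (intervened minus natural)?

The intervention breaks the incoming arrows to E: E = W + 1 no longer applies, and E = -3.
W = -3·Z - 3  [with Z=0]  = -3
A = -2·E - 2·Z + 2·W  [with E=-3, Z=0, W=-3]  = 0
Without intervention: W = -3·Z - 3  [with Z=0]  = -3; E = W + 1  [with W=-3]  = -2; A = -2·E - 2·Z + 2·W  [with E=-2, Z=0, W=-3]  = -2.
Change = 0 − (-2) = 2.

2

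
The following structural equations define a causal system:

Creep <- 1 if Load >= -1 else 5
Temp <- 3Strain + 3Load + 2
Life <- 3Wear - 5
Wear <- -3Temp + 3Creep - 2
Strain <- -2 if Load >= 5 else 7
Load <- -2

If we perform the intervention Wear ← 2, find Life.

1

The intervention breaks the incoming arrows to Wear: Wear <- -3Temp + 3Creep - 2 no longer applies, and Wear = 2.
Life = 3Wear - 5  [with Wear=2]  = 1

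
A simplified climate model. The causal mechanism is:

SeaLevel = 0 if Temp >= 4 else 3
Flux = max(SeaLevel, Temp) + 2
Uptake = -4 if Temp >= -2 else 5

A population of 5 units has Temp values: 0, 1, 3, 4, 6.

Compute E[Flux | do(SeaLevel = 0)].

4.8

Under do(SeaLevel=0), SeaLevel's equation is replaced by SeaLevel=0 for every unit. Per-unit Flux: 2, 3, 5, 6, 8. Mean = 4.8.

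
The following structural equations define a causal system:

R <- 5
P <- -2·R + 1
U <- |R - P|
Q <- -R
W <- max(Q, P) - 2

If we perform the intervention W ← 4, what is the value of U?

14

do(W=4) replaces the equation W <- max(Q, P) - 2 with the constant W = 4.
U is not downstream of the intervention, so its value is determined by the original equations.
P = -2·R + 1  [with R=5]  = -9
U = |R - P|  [with R=5, P=-9]  = 14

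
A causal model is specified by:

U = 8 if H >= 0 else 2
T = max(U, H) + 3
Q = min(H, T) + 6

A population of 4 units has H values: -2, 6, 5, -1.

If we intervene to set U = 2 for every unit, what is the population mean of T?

The intervention sets U=2 in all 4 units regardless of H. Recomputing T per unit gives 5, 9, 8, 5; average 6.75.

6.75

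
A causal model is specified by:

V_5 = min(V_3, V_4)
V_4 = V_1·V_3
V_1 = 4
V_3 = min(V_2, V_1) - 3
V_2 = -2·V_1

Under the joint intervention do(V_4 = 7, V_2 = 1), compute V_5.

-2

The joint intervention fixes V_4 = 7, V_2 = 1, removing each variable's own equation.
V_3 = min(V_2, V_1) - 3  [with V_2=1, V_1=4]  = -2
V_5 = min(V_3, V_4)  [with V_3=-2, V_4=7]  = -2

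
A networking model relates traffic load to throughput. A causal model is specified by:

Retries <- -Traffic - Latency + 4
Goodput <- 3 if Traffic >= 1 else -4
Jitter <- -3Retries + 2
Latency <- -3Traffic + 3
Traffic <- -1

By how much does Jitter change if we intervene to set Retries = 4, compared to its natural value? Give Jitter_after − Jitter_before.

The intervention breaks the incoming arrows to Retries: Retries <- -Traffic - Latency + 4 no longer applies, and Retries = 4.
Jitter = -3Retries + 2  [with Retries=4]  = -10
Without intervention: Latency = -3Traffic + 3  [with Traffic=-1]  = 6; Retries = -Traffic - Latency + 4  [with Traffic=-1, Latency=6]  = -1; Jitter = -3Retries + 2  [with Retries=-1]  = 5.
Change = -10 − 5 = -15.

-15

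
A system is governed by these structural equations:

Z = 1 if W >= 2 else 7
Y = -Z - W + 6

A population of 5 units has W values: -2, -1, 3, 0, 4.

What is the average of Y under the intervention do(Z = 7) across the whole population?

-1.8

Under do(Z=7), Z's equation is replaced by Z=7 for every unit. Per-unit Y: 1, 0, -4, -1, -5. Mean = -1.8.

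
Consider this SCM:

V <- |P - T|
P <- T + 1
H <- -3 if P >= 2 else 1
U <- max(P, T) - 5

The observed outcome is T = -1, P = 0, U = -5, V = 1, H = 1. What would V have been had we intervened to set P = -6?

Under do(P=-6), the mechanism P <- T + 1 is discarded; P is fixed at -6.
V = |P - T|  [with P=-6, T=-1]  = 5

5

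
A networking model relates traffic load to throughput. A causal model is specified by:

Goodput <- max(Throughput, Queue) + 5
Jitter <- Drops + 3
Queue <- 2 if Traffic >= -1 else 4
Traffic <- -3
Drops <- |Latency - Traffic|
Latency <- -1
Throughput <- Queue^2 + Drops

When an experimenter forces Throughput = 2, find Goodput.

Intervening sets Throughput = 2 and removes its equation (Throughput <- Queue^2 + Drops).
Queue = 2 if Traffic >= -1 else 4  [with Traffic=-3]  = 4
Goodput = max(Throughput, Queue) + 5  [with Throughput=2, Queue=4]  = 9

9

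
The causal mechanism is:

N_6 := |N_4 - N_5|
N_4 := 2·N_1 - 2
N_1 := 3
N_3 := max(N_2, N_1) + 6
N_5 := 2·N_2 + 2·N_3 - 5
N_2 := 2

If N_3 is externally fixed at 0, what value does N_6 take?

The intervention breaks the incoming arrows to N_3: N_3 := max(N_2, N_1) + 6 no longer applies, and N_3 = 0.
N_4 = 2·N_1 - 2  [with N_1=3]  = 4
N_5 = 2·N_2 + 2·N_3 - 5  [with N_2=2, N_3=0]  = -1
N_6 = |N_4 - N_5|  [with N_4=4, N_5=-1]  = 5

5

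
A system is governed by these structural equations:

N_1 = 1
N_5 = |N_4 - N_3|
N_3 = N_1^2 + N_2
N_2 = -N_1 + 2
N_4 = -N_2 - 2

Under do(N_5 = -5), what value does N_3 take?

do(N_5=-5) replaces the equation N_5 = |N_4 - N_3| with the constant N_5 = -5.
N_3 is not downstream of the intervention, so its value is determined by the original equations.
N_2 = -N_1 + 2  [with N_1=1]  = 1
N_3 = N_1^2 + N_2  [with N_1=1, N_2=1]  = 2

2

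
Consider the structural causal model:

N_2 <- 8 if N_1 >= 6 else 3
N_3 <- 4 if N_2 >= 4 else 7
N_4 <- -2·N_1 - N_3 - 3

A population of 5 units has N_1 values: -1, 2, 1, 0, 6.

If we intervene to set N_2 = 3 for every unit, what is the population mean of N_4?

-13.2

Under do(N_2=3), N_2's equation is replaced by N_2=3 for every unit. Per-unit N_4: -8, -14, -12, -10, -22. Mean = -13.2.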